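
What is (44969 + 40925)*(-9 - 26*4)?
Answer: -9706022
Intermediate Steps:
(44969 + 40925)*(-9 - 26*4) = 85894*(-9 - 26*4) = 85894*(-9 - 104) = 85894*(-113) = -9706022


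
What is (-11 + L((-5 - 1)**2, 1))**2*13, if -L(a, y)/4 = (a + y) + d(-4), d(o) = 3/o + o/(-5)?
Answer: 8237008/25 ≈ 3.2948e+5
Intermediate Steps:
d(o) = 3/o - o/5 (d(o) = 3/o + o*(-1/5) = 3/o - o/5)
L(a, y) = -1/5 - 4*a - 4*y (L(a, y) = -4*((a + y) + (3/(-4) - 1/5*(-4))) = -4*((a + y) + (3*(-1/4) + 4/5)) = -4*((a + y) + (-3/4 + 4/5)) = -4*((a + y) + 1/20) = -4*(1/20 + a + y) = -1/5 - 4*a - 4*y)
(-11 + L((-5 - 1)**2, 1))**2*13 = (-11 + (-1/5 - 4*(-5 - 1)**2 - 4*1))**2*13 = (-11 + (-1/5 - 4*(-6)**2 - 4))**2*13 = (-11 + (-1/5 - 4*36 - 4))**2*13 = (-11 + (-1/5 - 144 - 4))**2*13 = (-11 - 741/5)**2*13 = (-796/5)**2*13 = (633616/25)*13 = 8237008/25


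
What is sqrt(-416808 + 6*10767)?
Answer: 3*I*sqrt(39134) ≈ 593.47*I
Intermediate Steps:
sqrt(-416808 + 6*10767) = sqrt(-416808 + 64602) = sqrt(-352206) = 3*I*sqrt(39134)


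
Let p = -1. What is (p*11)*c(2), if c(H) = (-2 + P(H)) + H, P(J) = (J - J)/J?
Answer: 0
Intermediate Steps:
P(J) = 0 (P(J) = 0/J = 0)
c(H) = -2 + H (c(H) = (-2 + 0) + H = -2 + H)
(p*11)*c(2) = (-1*11)*(-2 + 2) = -11*0 = 0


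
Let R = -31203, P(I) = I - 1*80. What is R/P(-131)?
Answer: 31203/211 ≈ 147.88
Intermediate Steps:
P(I) = -80 + I (P(I) = I - 80 = -80 + I)
R/P(-131) = -31203/(-80 - 131) = -31203/(-211) = -31203*(-1/211) = 31203/211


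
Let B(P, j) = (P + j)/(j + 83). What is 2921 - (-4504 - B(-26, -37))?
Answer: 341487/46 ≈ 7423.6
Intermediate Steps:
B(P, j) = (P + j)/(83 + j)
2921 - (-4504 - B(-26, -37)) = 2921 - (-4504 - (-26 - 37)/(83 - 37)) = 2921 - (-4504 - (-63)/46) = 2921 - (-4504 - 1*(-63/46)) = 2921 - (-4504 + 63/46) = 2921 - 1*(-207121/46) = 2921 + 207121/46 = 341487/46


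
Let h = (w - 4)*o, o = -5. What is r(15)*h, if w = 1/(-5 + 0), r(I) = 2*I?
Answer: 630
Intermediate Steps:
w = -⅕ (w = 1/(-5) = -⅕ ≈ -0.20000)
h = 21 (h = (-⅕ - 4)*(-5) = -21/5*(-5) = 21)
r(15)*h = (2*15)*21 = 30*21 = 630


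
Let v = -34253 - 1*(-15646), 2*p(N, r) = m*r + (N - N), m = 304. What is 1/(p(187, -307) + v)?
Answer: -1/65271 ≈ -1.5321e-5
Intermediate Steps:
p(N, r) = 152*r (p(N, r) = (304*r + (N - N))/2 = (304*r + 0)/2 = (304*r)/2 = 152*r)
v = -18607 (v = -34253 + 15646 = -18607)
1/(p(187, -307) + v) = 1/(152*(-307) - 18607) = 1/(-46664 - 18607) = 1/(-65271) = -1/65271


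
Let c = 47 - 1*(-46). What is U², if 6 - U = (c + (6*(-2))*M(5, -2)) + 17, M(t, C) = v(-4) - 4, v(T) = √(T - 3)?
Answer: 22096 - 3648*I*√7 ≈ 22096.0 - 9651.7*I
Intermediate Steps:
v(T) = √(-3 + T)
M(t, C) = -4 + I*√7 (M(t, C) = √(-3 - 4) - 4 = √(-7) - 4 = I*√7 - 4 = -4 + I*√7)
c = 93 (c = 47 + 46 = 93)
U = -152 + 12*I*√7 (U = 6 - ((93 + (6*(-2))*(-4 + I*√7)) + 17) = 6 - ((93 - 12*(-4 + I*√7)) + 17) = 6 - ((93 + (48 - 12*I*√7)) + 17) = 6 - ((141 - 12*I*√7) + 17) = 6 - (158 - 12*I*√7) = 6 + (-158 + 12*I*√7) = -152 + 12*I*√7 ≈ -152.0 + 31.749*I)
U² = (-152 + 12*I*√7)²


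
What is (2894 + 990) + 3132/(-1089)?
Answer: 469616/121 ≈ 3881.1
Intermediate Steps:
(2894 + 990) + 3132/(-1089) = 3884 + 3132*(-1/1089) = 3884 - 348/121 = 469616/121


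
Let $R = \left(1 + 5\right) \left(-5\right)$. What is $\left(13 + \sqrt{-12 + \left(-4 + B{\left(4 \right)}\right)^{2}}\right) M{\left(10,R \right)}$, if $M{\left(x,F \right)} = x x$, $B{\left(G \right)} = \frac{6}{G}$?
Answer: $1300 + 50 i \sqrt{23} \approx 1300.0 + 239.79 i$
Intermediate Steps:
$R = -30$ ($R = 6 \left(-5\right) = -30$)
$M{\left(x,F \right)} = x^{2}$
$\left(13 + \sqrt{-12 + \left(-4 + B{\left(4 \right)}\right)^{2}}\right) M{\left(10,R \right)} = \left(13 + \sqrt{-12 + \left(-4 + \frac{6}{4}\right)^{2}}\right) 10^{2} = \left(13 + \sqrt{-12 + \left(-4 + 6 \cdot \frac{1}{4}\right)^{2}}\right) 100 = \left(13 + \sqrt{-12 + \left(-4 + \frac{3}{2}\right)^{2}}\right) 100 = \left(13 + \sqrt{-12 + \left(- \frac{5}{2}\right)^{2}}\right) 100 = \left(13 + \sqrt{-12 + \frac{25}{4}}\right) 100 = \left(13 + \sqrt{- \frac{23}{4}}\right) 100 = \left(13 + \frac{i \sqrt{23}}{2}\right) 100 = 1300 + 50 i \sqrt{23}$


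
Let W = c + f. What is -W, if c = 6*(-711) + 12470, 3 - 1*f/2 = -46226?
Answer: -100662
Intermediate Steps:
f = 92458 (f = 6 - 2*(-46226) = 6 + 92452 = 92458)
c = 8204 (c = -4266 + 12470 = 8204)
W = 100662 (W = 8204 + 92458 = 100662)
-W = -1*100662 = -100662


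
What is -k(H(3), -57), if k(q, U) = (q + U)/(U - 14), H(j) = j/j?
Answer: -56/71 ≈ -0.78873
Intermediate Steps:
H(j) = 1
k(q, U) = (U + q)/(-14 + U)
-k(H(3), -57) = -(-57 + 1)/(-14 - 57) = -(-56)/(-71) = -(-1)*(-56)/71 = -1*56/71 = -56/71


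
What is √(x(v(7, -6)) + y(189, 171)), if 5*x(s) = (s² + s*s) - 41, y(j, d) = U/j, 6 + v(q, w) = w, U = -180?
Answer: √534135/105 ≈ 6.9604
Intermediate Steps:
v(q, w) = -6 + w
y(j, d) = -180/j
x(s) = -41/5 + 2*s²/5 (x(s) = ((s² + s*s) - 41)/5 = ((s² + s²) - 41)/5 = (2*s² - 41)/5 = (-41 + 2*s²)/5 = -41/5 + 2*s²/5)
√(x(v(7, -6)) + y(189, 171)) = √((-41/5 + 2*(-6 - 6)²/5) - 180/189) = √((-41/5 + (⅖)*(-12)²) - 180*1/189) = √((-41/5 + (⅖)*144) - 20/21) = √((-41/5 + 288/5) - 20/21) = √(247/5 - 20/21) = √(5087/105) = √534135/105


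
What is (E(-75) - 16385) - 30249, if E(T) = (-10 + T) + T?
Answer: -46794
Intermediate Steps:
E(T) = -10 + 2*T
(E(-75) - 16385) - 30249 = ((-10 + 2*(-75)) - 16385) - 30249 = ((-10 - 150) - 16385) - 30249 = (-160 - 16385) - 30249 = -16545 - 30249 = -46794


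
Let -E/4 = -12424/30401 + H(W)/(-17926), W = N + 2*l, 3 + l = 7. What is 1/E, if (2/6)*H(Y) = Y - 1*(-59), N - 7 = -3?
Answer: 272484163/458376074 ≈ 0.59446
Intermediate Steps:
N = 4 (N = 7 - 3 = 4)
l = 4 (l = -3 + 7 = 4)
W = 12 (W = 4 + 2*4 = 4 + 8 = 12)
H(Y) = 177 + 3*Y (H(Y) = 3*(Y - 1*(-59)) = 3*(Y + 59) = 3*(59 + Y) = 177 + 3*Y)
E = 458376074/272484163 (E = -4*(-12424/30401 + (177 + 3*12)/(-17926)) = -4*(-12424*1/30401 + (177 + 36)*(-1/17926)) = -4*(-12424/30401 + 213*(-1/17926)) = -4*(-12424/30401 - 213/17926) = -4*(-229188037/544968326) = 458376074/272484163 ≈ 1.6822)
1/E = 1/(458376074/272484163) = 272484163/458376074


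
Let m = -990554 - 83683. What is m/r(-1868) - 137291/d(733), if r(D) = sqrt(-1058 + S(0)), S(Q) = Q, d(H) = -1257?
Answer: 137291/1257 + 1074237*I*sqrt(2)/46 ≈ 109.22 + 33026.0*I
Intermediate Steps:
m = -1074237
r(D) = 23*I*sqrt(2) (r(D) = sqrt(-1058 + 0) = sqrt(-1058) = 23*I*sqrt(2))
m/r(-1868) - 137291/d(733) = -1074237*(-I*sqrt(2)/46) - 137291/(-1257) = -(-1074237)*I*sqrt(2)/46 - 137291*(-1/1257) = 1074237*I*sqrt(2)/46 + 137291/1257 = 137291/1257 + 1074237*I*sqrt(2)/46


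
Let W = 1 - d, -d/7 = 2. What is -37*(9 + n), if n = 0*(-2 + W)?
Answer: -333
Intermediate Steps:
d = -14 (d = -7*2 = -14)
W = 15 (W = 1 - 1*(-14) = 1 + 14 = 15)
n = 0 (n = 0*(-2 + 15) = 0*13 = 0)
-37*(9 + n) = -37*(9 + 0) = -37*9 = -333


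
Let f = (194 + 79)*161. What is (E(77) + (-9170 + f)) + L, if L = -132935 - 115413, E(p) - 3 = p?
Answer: -213485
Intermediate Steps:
E(p) = 3 + p
f = 43953 (f = 273*161 = 43953)
L = -248348
(E(77) + (-9170 + f)) + L = ((3 + 77) + (-9170 + 43953)) - 248348 = (80 + 34783) - 248348 = 34863 - 248348 = -213485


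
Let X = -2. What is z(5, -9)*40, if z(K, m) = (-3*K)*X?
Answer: 1200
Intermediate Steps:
z(K, m) = 6*K (z(K, m) = -3*K*(-2) = 6*K)
z(5, -9)*40 = (6*5)*40 = 30*40 = 1200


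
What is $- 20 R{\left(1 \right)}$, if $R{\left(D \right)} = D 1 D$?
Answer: $-20$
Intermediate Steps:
$R{\left(D \right)} = D^{2}$ ($R{\left(D \right)} = D D = D^{2}$)
$- 20 R{\left(1 \right)} = - 20 \cdot 1^{2} = \left(-20\right) 1 = -20$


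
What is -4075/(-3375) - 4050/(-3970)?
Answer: 119386/53595 ≈ 2.2276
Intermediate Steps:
-4075/(-3375) - 4050/(-3970) = -4075*(-1/3375) - 4050*(-1/3970) = 163/135 + 405/397 = 119386/53595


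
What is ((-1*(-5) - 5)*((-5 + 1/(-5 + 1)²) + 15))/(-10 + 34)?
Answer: 0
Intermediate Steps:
((-1*(-5) - 5)*((-5 + 1/(-5 + 1)²) + 15))/(-10 + 34) = ((5 - 5)*((-5 + 1/(-4)²) + 15))/24 = (0*((-5 + 1/16) + 15))*(1/24) = (0*(-79/16 + 15))*(1/24) = (0*(161/16))*(1/24) = 0*(1/24) = 0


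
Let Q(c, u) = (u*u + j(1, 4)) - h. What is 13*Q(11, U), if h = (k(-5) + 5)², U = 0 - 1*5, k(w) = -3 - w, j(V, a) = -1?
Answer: -325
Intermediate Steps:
U = -5 (U = 0 - 5 = -5)
h = 49 (h = ((-3 - 1*(-5)) + 5)² = ((-3 + 5) + 5)² = (2 + 5)² = 7² = 49)
Q(c, u) = -50 + u² (Q(c, u) = (u*u - 1) - 1*49 = (u² - 1) - 49 = (-1 + u²) - 49 = -50 + u²)
13*Q(11, U) = 13*(-50 + (-5)²) = 13*(-50 + 25) = 13*(-25) = -325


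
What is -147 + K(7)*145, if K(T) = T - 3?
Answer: 433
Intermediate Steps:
K(T) = -3 + T
-147 + K(7)*145 = -147 + (-3 + 7)*145 = -147 + 4*145 = -147 + 580 = 433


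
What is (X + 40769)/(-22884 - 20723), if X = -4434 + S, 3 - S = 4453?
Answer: -31885/43607 ≈ -0.73119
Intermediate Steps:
S = -4450 (S = 3 - 1*4453 = 3 - 4453 = -4450)
X = -8884 (X = -4434 - 4450 = -8884)
(X + 40769)/(-22884 - 20723) = (-8884 + 40769)/(-22884 - 20723) = 31885/(-43607) = 31885*(-1/43607) = -31885/43607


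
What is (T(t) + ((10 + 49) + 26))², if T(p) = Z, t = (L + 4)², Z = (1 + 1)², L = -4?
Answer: 7921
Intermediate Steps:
Z = 4 (Z = 2² = 4)
t = 0 (t = (-4 + 4)² = 0² = 0)
T(p) = 4
(T(t) + ((10 + 49) + 26))² = (4 + ((10 + 49) + 26))² = (4 + (59 + 26))² = (4 + 85)² = 89² = 7921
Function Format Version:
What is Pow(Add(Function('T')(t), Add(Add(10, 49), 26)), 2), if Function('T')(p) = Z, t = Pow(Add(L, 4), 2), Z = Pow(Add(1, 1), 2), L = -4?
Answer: 7921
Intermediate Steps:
Z = 4 (Z = Pow(2, 2) = 4)
t = 0 (t = Pow(Add(-4, 4), 2) = Pow(0, 2) = 0)
Function('T')(p) = 4
Pow(Add(Function('T')(t), Add(Add(10, 49), 26)), 2) = Pow(Add(4, Add(Add(10, 49), 26)), 2) = Pow(Add(4, Add(59, 26)), 2) = Pow(Add(4, 85), 2) = Pow(89, 2) = 7921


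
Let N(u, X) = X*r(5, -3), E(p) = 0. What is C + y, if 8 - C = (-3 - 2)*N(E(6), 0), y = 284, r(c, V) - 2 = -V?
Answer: 292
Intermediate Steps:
r(c, V) = 2 - V
N(u, X) = 5*X (N(u, X) = X*(2 - 1*(-3)) = X*(2 + 3) = X*5 = 5*X)
C = 8 (C = 8 - (-3 - 2)*5*0 = 8 - (-5)*0 = 8 - 1*0 = 8 + 0 = 8)
C + y = 8 + 284 = 292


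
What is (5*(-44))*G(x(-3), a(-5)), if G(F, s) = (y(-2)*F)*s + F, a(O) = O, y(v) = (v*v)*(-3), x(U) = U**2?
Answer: -120780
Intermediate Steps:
y(v) = -3*v**2 (y(v) = v**2*(-3) = -3*v**2)
G(F, s) = F - 12*F*s (G(F, s) = ((-3*(-2)**2)*F)*s + F = ((-3*4)*F)*s + F = (-12*F)*s + F = -12*F*s + F = F - 12*F*s)
(5*(-44))*G(x(-3), a(-5)) = (5*(-44))*((-3)**2*(1 - 12*(-5))) = -1980*(1 + 60) = -1980*61 = -220*549 = -120780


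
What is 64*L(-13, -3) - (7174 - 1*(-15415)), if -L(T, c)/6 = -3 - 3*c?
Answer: -24893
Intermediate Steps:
L(T, c) = 18 + 18*c (L(T, c) = -6*(-3 - 3*c) = 18 + 18*c)
64*L(-13, -3) - (7174 - 1*(-15415)) = 64*(18 + 18*(-3)) - (7174 - 1*(-15415)) = 64*(18 - 54) - (7174 + 15415) = 64*(-36) - 1*22589 = -2304 - 22589 = -24893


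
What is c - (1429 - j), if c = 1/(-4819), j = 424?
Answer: -4843096/4819 ≈ -1005.0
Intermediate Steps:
c = -1/4819 ≈ -0.00020751
c - (1429 - j) = -1/4819 - (1429 - 1*424) = -1/4819 - (1429 - 424) = -1/4819 - 1*1005 = -1/4819 - 1005 = -4843096/4819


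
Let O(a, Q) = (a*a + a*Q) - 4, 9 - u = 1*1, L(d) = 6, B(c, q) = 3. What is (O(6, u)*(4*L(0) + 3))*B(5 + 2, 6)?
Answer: 6480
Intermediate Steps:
u = 8 (u = 9 - 1 = 8)
O(a, Q) = -4 + a**2 + Q*a (O(a, Q) = (a**2 + Q*a) - 4 = -4 + a**2 + Q*a)
(O(6, u)*(4*L(0) + 3))*B(5 + 2, 6) = ((-4 + 6**2 + 8*6)*(4*6 + 3))*3 = ((-4 + 36 + 48)*(24 + 3))*3 = (80*27)*3 = 2160*3 = 6480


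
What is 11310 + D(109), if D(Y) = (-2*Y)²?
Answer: 58834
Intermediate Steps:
D(Y) = 4*Y²
11310 + D(109) = 11310 + 4*109² = 11310 + 4*11881 = 11310 + 47524 = 58834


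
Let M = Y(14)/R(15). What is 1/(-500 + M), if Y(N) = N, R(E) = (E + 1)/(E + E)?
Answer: -4/1895 ≈ -0.0021108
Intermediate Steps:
R(E) = (1 + E)/(2*E) (R(E) = (1 + E)/((2*E)) = (1 + E)*(1/(2*E)) = (1 + E)/(2*E))
M = 105/4 (M = 14/(((½)*(1 + 15)/15)) = 14/(((½)*(1/15)*16)) = 14/(8/15) = 14*(15/8) = 105/4 ≈ 26.250)
1/(-500 + M) = 1/(-500 + 105/4) = 1/(-1895/4) = -4/1895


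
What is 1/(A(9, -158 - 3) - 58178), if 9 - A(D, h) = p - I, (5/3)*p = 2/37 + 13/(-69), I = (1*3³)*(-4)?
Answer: -4255/247968292 ≈ -1.7159e-5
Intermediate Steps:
I = -108 (I = (1*27)*(-4) = 27*(-4) = -108)
p = -343/4255 (p = 3*(2/37 + 13/(-69))/5 = 3*(2*(1/37) + 13*(-1/69))/5 = 3*(2/37 - 13/69)/5 = (⅗)*(-343/2553) = -343/4255 ≈ -0.080611)
A(D, h) = -420902/4255 (A(D, h) = 9 - (-343/4255 - 1*(-108)) = 9 - (-343/4255 + 108) = 9 - 1*459197/4255 = 9 - 459197/4255 = -420902/4255)
1/(A(9, -158 - 3) - 58178) = 1/(-420902/4255 - 58178) = 1/(-247968292/4255) = -4255/247968292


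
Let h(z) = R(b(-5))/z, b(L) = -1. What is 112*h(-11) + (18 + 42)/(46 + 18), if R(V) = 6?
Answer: -10587/176 ≈ -60.153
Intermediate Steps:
h(z) = 6/z
112*h(-11) + (18 + 42)/(46 + 18) = 112*(6/(-11)) + (18 + 42)/(46 + 18) = 112*(6*(-1/11)) + 60/64 = 112*(-6/11) + 60*(1/64) = -672/11 + 15/16 = -10587/176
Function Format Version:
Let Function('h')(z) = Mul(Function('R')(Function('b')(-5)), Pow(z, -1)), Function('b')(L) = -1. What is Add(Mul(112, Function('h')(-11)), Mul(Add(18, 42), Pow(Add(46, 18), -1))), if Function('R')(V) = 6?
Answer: Rational(-10587, 176) ≈ -60.153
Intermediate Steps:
Function('h')(z) = Mul(6, Pow(z, -1))
Add(Mul(112, Function('h')(-11)), Mul(Add(18, 42), Pow(Add(46, 18), -1))) = Add(Mul(112, Mul(6, Pow(-11, -1))), Mul(Add(18, 42), Pow(Add(46, 18), -1))) = Add(Mul(112, Mul(6, Rational(-1, 11))), Mul(60, Pow(64, -1))) = Add(Mul(112, Rational(-6, 11)), Mul(60, Rational(1, 64))) = Add(Rational(-672, 11), Rational(15, 16)) = Rational(-10587, 176)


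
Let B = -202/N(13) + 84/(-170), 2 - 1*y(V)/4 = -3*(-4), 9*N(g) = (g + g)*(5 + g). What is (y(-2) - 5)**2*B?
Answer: -3919185/442 ≈ -8866.9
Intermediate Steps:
N(g) = 2*g*(5 + g)/9 (N(g) = ((g + g)*(5 + g))/9 = ((2*g)*(5 + g))/9 = (2*g*(5 + g))/9 = 2*g*(5 + g)/9)
y(V) = -40 (y(V) = 8 - (-12)*(-4) = 8 - 4*12 = 8 - 48 = -40)
B = -9677/2210 (B = -202*9/(26*(5 + 13)) + 84/(-170) = -202/((2/9)*13*18) + 84*(-1/170) = -202/52 - 42/85 = -202*1/52 - 42/85 = -101/26 - 42/85 = -9677/2210 ≈ -4.3787)
(y(-2) - 5)**2*B = (-40 - 5)**2*(-9677/2210) = (-45)**2*(-9677/2210) = 2025*(-9677/2210) = -3919185/442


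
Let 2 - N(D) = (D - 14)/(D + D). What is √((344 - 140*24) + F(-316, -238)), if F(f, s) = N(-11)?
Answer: I*√1459326/22 ≈ 54.91*I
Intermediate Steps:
N(D) = 2 - (-14 + D)/(2*D) (N(D) = 2 - (D - 14)/(D + D) = 2 - (-14 + D)/(2*D))
F(f, s) = 19/22 (F(f, s) = 3/2 + 7/(-11) = 3/2 + 7*(-1/11) = 3/2 - 7/11 = 19/22)
√((344 - 140*24) + F(-316, -238)) = √((344 - 140*24) + 19/22) = √((344 - 3360) + 19/22) = √(-3016 + 19/22) = √(-66333/22) = I*√1459326/22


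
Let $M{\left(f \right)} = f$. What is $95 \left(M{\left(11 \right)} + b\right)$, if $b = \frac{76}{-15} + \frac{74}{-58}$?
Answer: $\frac{38494}{87} \approx 442.46$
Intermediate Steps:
$b = - \frac{2759}{435}$ ($b = 76 \left(- \frac{1}{15}\right) + 74 \left(- \frac{1}{58}\right) = - \frac{76}{15} - \frac{37}{29} = - \frac{2759}{435} \approx -6.3425$)
$95 \left(M{\left(11 \right)} + b\right) = 95 \left(11 - \frac{2759}{435}\right) = 95 \cdot \frac{2026}{435} = \frac{38494}{87}$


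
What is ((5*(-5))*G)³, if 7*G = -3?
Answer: 421875/343 ≈ 1230.0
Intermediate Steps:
G = -3/7 (G = (⅐)*(-3) = -3/7 ≈ -0.42857)
((5*(-5))*G)³ = ((5*(-5))*(-3/7))³ = (-25*(-3/7))³ = (75/7)³ = 421875/343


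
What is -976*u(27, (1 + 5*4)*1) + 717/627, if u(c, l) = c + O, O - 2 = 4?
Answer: -6731233/209 ≈ -32207.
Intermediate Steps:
O = 6 (O = 2 + 4 = 6)
u(c, l) = 6 + c (u(c, l) = c + 6 = 6 + c)
-976*u(27, (1 + 5*4)*1) + 717/627 = -976*(6 + 27) + 717/627 = -976*33 + 717*(1/627) = -32208 + 239/209 = -6731233/209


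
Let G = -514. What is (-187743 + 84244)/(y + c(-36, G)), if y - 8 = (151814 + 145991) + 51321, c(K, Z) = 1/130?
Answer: -13454870/45387421 ≈ -0.29644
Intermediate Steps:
c(K, Z) = 1/130
y = 349134 (y = 8 + ((151814 + 145991) + 51321) = 8 + (297805 + 51321) = 8 + 349126 = 349134)
(-187743 + 84244)/(y + c(-36, G)) = (-187743 + 84244)/(349134 + 1/130) = -103499/45387421/130 = -103499*130/45387421 = -13454870/45387421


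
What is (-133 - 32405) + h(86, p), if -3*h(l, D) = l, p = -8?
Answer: -97700/3 ≈ -32567.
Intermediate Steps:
h(l, D) = -l/3
(-133 - 32405) + h(86, p) = (-133 - 32405) - ⅓*86 = -32538 - 86/3 = -97700/3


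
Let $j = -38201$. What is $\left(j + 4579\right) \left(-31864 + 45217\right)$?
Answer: $-448954566$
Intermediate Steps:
$\left(j + 4579\right) \left(-31864 + 45217\right) = \left(-38201 + 4579\right) \left(-31864 + 45217\right) = \left(-33622\right) 13353 = -448954566$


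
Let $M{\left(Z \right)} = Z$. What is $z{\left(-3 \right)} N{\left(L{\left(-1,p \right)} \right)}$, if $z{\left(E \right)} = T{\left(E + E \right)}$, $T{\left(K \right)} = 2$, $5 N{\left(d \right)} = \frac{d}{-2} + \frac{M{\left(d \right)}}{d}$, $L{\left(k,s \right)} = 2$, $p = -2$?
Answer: $0$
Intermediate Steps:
$N{\left(d \right)} = \frac{1}{5} - \frac{d}{10}$ ($N{\left(d \right)} = \frac{\frac{d}{-2} + \frac{d}{d}}{5} = \frac{d \left(- \frac{1}{2}\right) + 1}{5} = \frac{- \frac{d}{2} + 1}{5} = \frac{1 - \frac{d}{2}}{5} = \frac{1}{5} - \frac{d}{10}$)
$z{\left(E \right)} = 2$
$z{\left(-3 \right)} N{\left(L{\left(-1,p \right)} \right)} = 2 \left(\frac{1}{5} - \frac{1}{5}\right) = 2 \cdot 0 = 0$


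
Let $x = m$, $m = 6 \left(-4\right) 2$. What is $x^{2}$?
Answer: $2304$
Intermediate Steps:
$m = -48$ ($m = \left(-24\right) 2 = -48$)
$x = -48$
$x^{2} = \left(-48\right)^{2} = 2304$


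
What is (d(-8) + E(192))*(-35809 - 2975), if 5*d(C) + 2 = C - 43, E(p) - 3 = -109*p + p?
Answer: 4022598912/5 ≈ 8.0452e+8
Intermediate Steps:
E(p) = 3 - 108*p (E(p) = 3 + (-109*p + p) = 3 - 108*p)
d(C) = -9 + C/5 (d(C) = -2/5 + (C - 43)/5 = -2/5 + (-43 + C)/5 = -2/5 + (-43/5 + C/5) = -9 + C/5)
(d(-8) + E(192))*(-35809 - 2975) = ((-9 + (1/5)*(-8)) + (3 - 108*192))*(-35809 - 2975) = ((-9 - 8/5) + (3 - 20736))*(-38784) = (-53/5 - 20733)*(-38784) = -103718/5*(-38784) = 4022598912/5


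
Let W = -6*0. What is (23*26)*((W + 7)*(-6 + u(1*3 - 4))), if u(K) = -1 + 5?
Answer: -8372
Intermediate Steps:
u(K) = 4
W = 0
(23*26)*((W + 7)*(-6 + u(1*3 - 4))) = (23*26)*((0 + 7)*(-6 + 4)) = 598*(7*(-2)) = 598*(-14) = -8372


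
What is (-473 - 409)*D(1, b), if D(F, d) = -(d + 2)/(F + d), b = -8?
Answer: 756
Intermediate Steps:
D(F, d) = -(2 + d)/(F + d)
(-473 - 409)*D(1, b) = (-473 - 409)*((-2 - 1*(-8))/(1 - 8)) = -882*(-2 + 8)/(-7) = -(-126)*6 = -882*(-6/7) = 756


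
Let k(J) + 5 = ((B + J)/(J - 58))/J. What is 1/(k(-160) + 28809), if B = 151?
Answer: 34880/1004683511 ≈ 3.4717e-5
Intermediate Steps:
k(J) = -5 + (151 + J)/(J*(-58 + J)) (k(J) = -5 + ((151 + J)/(J - 58))/J = -5 + ((151 + J)/(-58 + J))/J = -5 + (151 + J)/(J*(-58 + J)))
1/(k(-160) + 28809) = 1/((151 - 5*(-160)² + 291*(-160))/((-160)*(-58 - 160)) + 28809) = 1/(-1/160*(151 - 5*25600 - 46560)/(-218) + 28809) = 1/(-1/160*(-1/218)*(151 - 128000 - 46560) + 28809) = 1/(-1/160*(-1/218)*(-174409) + 28809) = 1/(-174409/34880 + 28809) = 1/(1004683511/34880) = 34880/1004683511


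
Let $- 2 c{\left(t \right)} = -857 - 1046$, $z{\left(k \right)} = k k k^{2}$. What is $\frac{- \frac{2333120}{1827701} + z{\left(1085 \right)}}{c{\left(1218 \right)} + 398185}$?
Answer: $\frac{562874518441928890}{162111595597} \approx 3.4721 \cdot 10^{6}$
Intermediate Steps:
$z{\left(k \right)} = k^{4}$ ($z{\left(k \right)} = k^{2} k^{2} = k^{4}$)
$c{\left(t \right)} = \frac{1903}{2}$ ($c{\left(t \right)} = - \frac{-857 - 1046}{2} = \left(- \frac{1}{2}\right) \left(-1903\right) = \frac{1903}{2}$)
$\frac{- \frac{2333120}{1827701} + z{\left(1085 \right)}}{c{\left(1218 \right)} + 398185} = \frac{- \frac{2333120}{1827701} + 1085^{4}}{\frac{1903}{2} + 398185} = \frac{\left(-2333120\right) \frac{1}{1827701} + 1385858700625}{\frac{798273}{2}} = \left(- \frac{2333120}{1827701} + 1385858700625\right) \frac{2}{798273} = \frac{2532935332988680005}{1827701} \cdot \frac{2}{798273} = \frac{562874518441928890}{162111595597}$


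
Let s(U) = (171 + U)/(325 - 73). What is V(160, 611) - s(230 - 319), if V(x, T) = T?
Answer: 76945/126 ≈ 610.67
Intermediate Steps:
s(U) = 19/28 + U/252 (s(U) = (171 + U)/252 = (171 + U)*(1/252) = 19/28 + U/252)
V(160, 611) - s(230 - 319) = 611 - (19/28 + (230 - 319)/252) = 611 - (19/28 + (1/252)*(-89)) = 611 - (19/28 - 89/252) = 611 - 1*41/126 = 611 - 41/126 = 76945/126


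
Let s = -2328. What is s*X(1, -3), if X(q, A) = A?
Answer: 6984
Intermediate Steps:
s*X(1, -3) = -2328*(-3) = 6984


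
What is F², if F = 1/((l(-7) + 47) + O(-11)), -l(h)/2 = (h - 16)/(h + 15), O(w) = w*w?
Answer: 16/483025 ≈ 3.3125e-5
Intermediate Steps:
O(w) = w²
l(h) = -2*(-16 + h)/(15 + h) (l(h) = -2*(h - 16)/(h + 15) = -2*(-16 + h)/(15 + h))
F = 4/695 (F = 1/((2*(16 - 1*(-7))/(15 - 7) + 47) + (-11)²) = 1/((2*(16 + 7)/8 + 47) + 121) = 1/((2*(⅛)*23 + 47) + 121) = 1/((23/4 + 47) + 121) = 1/(211/4 + 121) = 1/(695/4) = 4/695 ≈ 0.0057554)
F² = (4/695)² = 16/483025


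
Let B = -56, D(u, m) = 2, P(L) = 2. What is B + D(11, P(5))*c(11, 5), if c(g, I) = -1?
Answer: -58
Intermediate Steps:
B + D(11, P(5))*c(11, 5) = -56 + 2*(-1) = -56 - 2 = -58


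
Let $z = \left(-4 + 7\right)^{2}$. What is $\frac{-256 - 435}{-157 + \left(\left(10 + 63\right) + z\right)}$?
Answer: $\frac{691}{75} \approx 9.2133$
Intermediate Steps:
$z = 9$ ($z = 3^{2} = 9$)
$\frac{-256 - 435}{-157 + \left(\left(10 + 63\right) + z\right)} = \frac{-256 - 435}{-157 + \left(\left(10 + 63\right) + 9\right)} = - \frac{691}{-157 + \left(73 + 9\right)} = - \frac{691}{-157 + 82} = - \frac{691}{-75} = \left(-691\right) \left(- \frac{1}{75}\right) = \frac{691}{75}$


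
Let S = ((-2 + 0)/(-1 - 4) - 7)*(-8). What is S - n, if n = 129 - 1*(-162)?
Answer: -1191/5 ≈ -238.20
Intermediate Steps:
n = 291 (n = 129 + 162 = 291)
S = 264/5 (S = (-2/(-5) - 7)*(-8) = (-2*(-1/5) - 7)*(-8) = (2/5 - 7)*(-8) = -33/5*(-8) = 264/5 ≈ 52.800)
S - n = 264/5 - 1*291 = 264/5 - 291 = -1191/5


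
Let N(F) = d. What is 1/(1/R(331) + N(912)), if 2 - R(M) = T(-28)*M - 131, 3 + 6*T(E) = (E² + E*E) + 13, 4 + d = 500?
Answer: 86920/43112319 ≈ 0.0020161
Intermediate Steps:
d = 496 (d = -4 + 500 = 496)
N(F) = 496
T(E) = 5/3 + E²/3 (T(E) = -½ + ((E² + E*E) + 13)/6 = -½ + ((E² + E²) + 13)/6 = -½ + (2*E² + 13)/6 = -½ + (13 + 2*E²)/6 = -½ + (13/6 + E²/3) = 5/3 + E²/3)
R(M) = 133 - 263*M (R(M) = 2 - ((5/3 + (⅓)*(-28)²)*M - 131) = 2 - ((5/3 + (⅓)*784)*M - 131) = 2 - ((5/3 + 784/3)*M - 131) = 2 - (263*M - 131) = 2 - (-131 + 263*M) = 2 + (131 - 263*M) = 133 - 263*M)
1/(1/R(331) + N(912)) = 1/(1/(133 - 263*331) + 496) = 1/(1/(133 - 87053) + 496) = 1/(1/(-86920) + 496) = 1/(-1/86920 + 496) = 1/(43112319/86920) = 86920/43112319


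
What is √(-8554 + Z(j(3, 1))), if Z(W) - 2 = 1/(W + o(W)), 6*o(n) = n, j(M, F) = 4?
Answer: 5*I*√67046/14 ≈ 92.476*I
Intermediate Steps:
o(n) = n/6
Z(W) = 2 + 6/(7*W) (Z(W) = 2 + 1/(W + W/6) = 2 + 1/(7*W/6) = 2 + 6/(7*W))
√(-8554 + Z(j(3, 1))) = √(-8554 + (2 + (6/7)/4)) = √(-8554 + (2 + (6/7)*(¼))) = √(-8554 + (2 + 3/14)) = √(-8554 + 31/14) = √(-119725/14) = 5*I*√67046/14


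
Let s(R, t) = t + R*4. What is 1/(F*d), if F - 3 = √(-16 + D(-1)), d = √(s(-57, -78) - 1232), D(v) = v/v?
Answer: -√1538/(-4614*I + 1538*√15) ≈ -0.0041149 - 0.0031874*I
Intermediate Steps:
D(v) = 1
s(R, t) = t + 4*R
d = I*√1538 (d = √((-78 + 4*(-57)) - 1232) = √((-78 - 228) - 1232) = √(-306 - 1232) = √(-1538) = I*√1538 ≈ 39.217*I)
F = 3 + I*√15 (F = 3 + √(-16 + 1) = 3 + √(-15) = 3 + I*√15 ≈ 3.0 + 3.873*I)
1/(F*d) = 1/((3 + I*√15)*(I*√1538)) = 1/(I*√1538*(3 + I*√15)) = -I*√1538/(1538*(3 + I*√15))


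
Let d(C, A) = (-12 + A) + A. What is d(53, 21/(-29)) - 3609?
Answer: -105051/29 ≈ -3622.4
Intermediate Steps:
d(C, A) = -12 + 2*A
d(53, 21/(-29)) - 3609 = (-12 + 2*(21/(-29))) - 3609 = (-12 + 2*(21*(-1/29))) - 3609 = (-12 + 2*(-21/29)) - 3609 = (-12 - 42/29) - 3609 = -390/29 - 3609 = -105051/29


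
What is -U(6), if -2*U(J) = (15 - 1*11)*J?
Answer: 12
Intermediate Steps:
U(J) = -2*J (U(J) = -(15 - 1*11)*J/2 = -(15 - 11)*J/2 = -2*J)
-U(6) = -(-2)*6 = -1*(-12) = 12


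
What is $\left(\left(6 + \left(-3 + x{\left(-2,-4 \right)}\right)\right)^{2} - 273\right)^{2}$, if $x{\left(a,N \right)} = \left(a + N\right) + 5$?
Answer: $72361$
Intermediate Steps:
$x{\left(a,N \right)} = 5 + N + a$ ($x{\left(a,N \right)} = \left(N + a\right) + 5 = 5 + N + a$)
$\left(\left(6 + \left(-3 + x{\left(-2,-4 \right)}\right)\right)^{2} - 273\right)^{2} = \left(\left(6 - 4\right)^{2} - 273\right)^{2} = \left(2^{2} - 273\right)^{2} = \left(4 - 273\right)^{2} = \left(-269\right)^{2} = 72361$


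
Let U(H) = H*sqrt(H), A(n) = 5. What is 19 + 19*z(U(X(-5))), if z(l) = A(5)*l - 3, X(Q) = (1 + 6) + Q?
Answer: -38 + 190*sqrt(2) ≈ 230.70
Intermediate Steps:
X(Q) = 7 + Q
U(H) = H**(3/2)
z(l) = -3 + 5*l (z(l) = 5*l - 3 = -3 + 5*l)
19 + 19*z(U(X(-5))) = 19 + 19*(-3 + 5*(7 - 5)**(3/2)) = 19 + 19*(-3 + 5*2**(3/2)) = 19 + 19*(-3 + 5*(2*sqrt(2))) = 19 + 19*(-3 + 10*sqrt(2)) = 19 + (-57 + 190*sqrt(2)) = -38 + 190*sqrt(2)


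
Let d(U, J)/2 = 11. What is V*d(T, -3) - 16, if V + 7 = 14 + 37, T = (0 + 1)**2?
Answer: 952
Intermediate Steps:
T = 1 (T = 1**2 = 1)
V = 44 (V = -7 + (14 + 37) = -7 + 51 = 44)
d(U, J) = 22 (d(U, J) = 2*11 = 22)
V*d(T, -3) - 16 = 44*22 - 16 = 968 - 16 = 952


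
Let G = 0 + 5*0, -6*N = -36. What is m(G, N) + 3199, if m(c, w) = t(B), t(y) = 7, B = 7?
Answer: 3206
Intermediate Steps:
N = 6 (N = -⅙*(-36) = 6)
G = 0 (G = 0 + 0 = 0)
m(c, w) = 7
m(G, N) + 3199 = 7 + 3199 = 3206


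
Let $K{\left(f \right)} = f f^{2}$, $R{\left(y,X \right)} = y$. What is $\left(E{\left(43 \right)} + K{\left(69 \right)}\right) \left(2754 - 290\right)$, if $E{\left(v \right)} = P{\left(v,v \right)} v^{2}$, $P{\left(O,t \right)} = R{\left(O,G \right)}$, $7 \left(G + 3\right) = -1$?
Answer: $1005351424$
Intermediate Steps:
$G = - \frac{22}{7}$ ($G = -3 + \frac{1}{7} \left(-1\right) = -3 - \frac{1}{7} = - \frac{22}{7} \approx -3.1429$)
$P{\left(O,t \right)} = O$
$E{\left(v \right)} = v^{3}$ ($E{\left(v \right)} = v v^{2} = v^{3}$)
$K{\left(f \right)} = f^{3}$
$\left(E{\left(43 \right)} + K{\left(69 \right)}\right) \left(2754 - 290\right) = \left(43^{3} + 69^{3}\right) \left(2754 - 290\right) = \left(79507 + 328509\right) 2464 = 408016 \cdot 2464 = 1005351424$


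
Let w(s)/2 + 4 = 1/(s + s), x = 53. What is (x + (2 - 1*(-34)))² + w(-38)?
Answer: 300693/38 ≈ 7913.0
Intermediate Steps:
w(s) = -8 + 1/s (w(s) = -8 + 2/(s + s) = -8 + 2/((2*s)) = -8 + 2*(1/(2*s)) = -8 + 1/s)
(x + (2 - 1*(-34)))² + w(-38) = (53 + (2 - 1*(-34)))² + (-8 + 1/(-38)) = (53 + (2 + 34))² + (-8 - 1/38) = (53 + 36)² - 305/38 = 89² - 305/38 = 7921 - 305/38 = 300693/38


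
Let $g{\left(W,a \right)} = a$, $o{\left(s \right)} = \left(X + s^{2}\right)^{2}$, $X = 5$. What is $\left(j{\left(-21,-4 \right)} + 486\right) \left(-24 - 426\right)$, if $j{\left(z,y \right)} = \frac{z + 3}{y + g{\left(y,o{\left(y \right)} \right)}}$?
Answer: $- \frac{95563800}{437} \approx -2.1868 \cdot 10^{5}$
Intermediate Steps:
$o{\left(s \right)} = \left(5 + s^{2}\right)^{2}$
$j{\left(z,y \right)} = \frac{3 + z}{y + \left(5 + y^{2}\right)^{2}}$ ($j{\left(z,y \right)} = \frac{z + 3}{y + \left(5 + y^{2}\right)^{2}} = \frac{3 + z}{y + \left(5 + y^{2}\right)^{2}}$)
$\left(j{\left(-21,-4 \right)} + 486\right) \left(-24 - 426\right) = \left(\frac{3 - 21}{-4 + \left(5 + \left(-4\right)^{2}\right)^{2}} + 486\right) \left(-24 - 426\right) = \left(\frac{1}{-4 + \left(5 + 16\right)^{2}} \left(-18\right) + 486\right) \left(-450\right) = \left(\frac{1}{-4 + 21^{2}} \left(-18\right) + 486\right) \left(-450\right) = \left(\frac{1}{-4 + 441} \left(-18\right) + 486\right) \left(-450\right) = \left(\frac{1}{437} \left(-18\right) + 486\right) \left(-450\right) = \left(- \frac{18}{437} + 486\right) \left(-450\right) = \frac{212364}{437} \left(-450\right) = - \frac{95563800}{437}$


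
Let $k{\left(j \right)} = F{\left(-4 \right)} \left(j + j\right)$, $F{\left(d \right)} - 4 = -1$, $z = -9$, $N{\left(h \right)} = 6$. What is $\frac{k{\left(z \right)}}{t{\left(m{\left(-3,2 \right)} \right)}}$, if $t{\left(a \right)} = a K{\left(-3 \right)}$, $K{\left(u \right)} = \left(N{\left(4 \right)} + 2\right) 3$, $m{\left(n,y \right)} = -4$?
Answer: $\frac{9}{16} \approx 0.5625$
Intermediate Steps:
$K{\left(u \right)} = 24$ ($K{\left(u \right)} = \left(6 + 2\right) 3 = 8 \cdot 3 = 24$)
$F{\left(d \right)} = 3$ ($F{\left(d \right)} = 4 - 1 = 3$)
$k{\left(j \right)} = 6 j$ ($k{\left(j \right)} = 3 \left(j + j\right) = 3 \cdot 2 j = 6 j$)
$t{\left(a \right)} = 24 a$ ($t{\left(a \right)} = a 24 = 24 a$)
$\frac{k{\left(z \right)}}{t{\left(m{\left(-3,2 \right)} \right)}} = \frac{6 \left(-9\right)}{24 \left(-4\right)} = - \frac{54}{-96} = \left(-54\right) \left(- \frac{1}{96}\right) = \frac{9}{16}$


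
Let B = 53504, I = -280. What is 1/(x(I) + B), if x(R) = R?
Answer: 1/53224 ≈ 1.8789e-5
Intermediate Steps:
1/(x(I) + B) = 1/(-280 + 53504) = 1/53224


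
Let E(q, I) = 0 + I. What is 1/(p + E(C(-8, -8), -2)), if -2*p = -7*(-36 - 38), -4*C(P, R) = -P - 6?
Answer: -1/261 ≈ -0.0038314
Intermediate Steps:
C(P, R) = 3/2 + P/4 (C(P, R) = -(-P - 6)/4 = -(-6 - P)/4 = 3/2 + P/4)
p = -259 (p = -(-7)*(-36 - 38)/2 = -(-7)*(-74)/2 = -½*518 = -259)
E(q, I) = I
1/(p + E(C(-8, -8), -2)) = 1/(-259 - 2) = 1/(-261) = -1/261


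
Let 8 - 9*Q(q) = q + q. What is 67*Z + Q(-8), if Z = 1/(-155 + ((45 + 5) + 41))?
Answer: 311/192 ≈ 1.6198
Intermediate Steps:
Q(q) = 8/9 - 2*q/9 (Q(q) = 8/9 - (q + q)/9 = 8/9 - 2*q/9)
Z = -1/64 (Z = 1/(-155 + (50 + 41)) = 1/(-155 + 91) = 1/(-64) = -1/64 ≈ -0.015625)
67*Z + Q(-8) = 67*(-1/64) + (8/9 - 2/9*(-8)) = -67/64 + (8/9 + 16/9) = -67/64 + 8/3 = 311/192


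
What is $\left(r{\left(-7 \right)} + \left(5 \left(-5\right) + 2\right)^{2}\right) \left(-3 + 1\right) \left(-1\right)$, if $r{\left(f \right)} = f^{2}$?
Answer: $1156$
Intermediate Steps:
$\left(r{\left(-7 \right)} + \left(5 \left(-5\right) + 2\right)^{2}\right) \left(-3 + 1\right) \left(-1\right) = \left(\left(-7\right)^{2} + \left(5 \left(-5\right) + 2\right)^{2}\right) \left(-3 + 1\right) \left(-1\right) = \left(49 + \left(-25 + 2\right)^{2}\right) \left(\left(-2\right) \left(-1\right)\right) = \left(49 + \left(-23\right)^{2}\right) 2 = \left(49 + 529\right) 2 = 578 \cdot 2 = 1156$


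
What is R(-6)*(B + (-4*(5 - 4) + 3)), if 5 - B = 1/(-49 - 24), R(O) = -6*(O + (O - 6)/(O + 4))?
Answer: 0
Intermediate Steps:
R(O) = -6*O - 6*(-6 + O)/(4 + O) (R(O) = -6*(O + (-6 + O)/(4 + O)) = -6*O - 6*(-6 + O)/(4 + O))
B = 366/73 (B = 5 - 1/(-49 - 24) = 5 - 1/(-73) = 5 - 1*(-1/73) = 5 + 1/73 = 366/73 ≈ 5.0137)
R(-6)*(B + (-4*(5 - 4) + 3)) = (6*(6 - 1*(-6)**2 - 5*(-6))/(4 - 6))*(366/73 + (-4*(5 - 4) + 3)) = (6*(6 - 1*36 + 30)/(-2))*(366/73 + (-4*1 + 3)) = (6*(-1/2)*(6 - 36 + 30))*(366/73 + (-4 + 3)) = (6*(-1/2)*0)*(366/73 - 1) = 0*(293/73) = 0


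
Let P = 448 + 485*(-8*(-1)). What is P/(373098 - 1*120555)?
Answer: 4328/252543 ≈ 0.017138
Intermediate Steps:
P = 4328 (P = 448 + 485*8 = 448 + 3880 = 4328)
P/(373098 - 1*120555) = 4328/(373098 - 1*120555) = 4328/(373098 - 120555) = 4328/252543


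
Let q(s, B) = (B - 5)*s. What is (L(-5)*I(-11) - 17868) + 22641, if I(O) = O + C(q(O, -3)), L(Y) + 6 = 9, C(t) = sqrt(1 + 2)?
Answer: 4740 + 3*sqrt(3) ≈ 4745.2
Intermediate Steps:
q(s, B) = s*(-5 + B) (q(s, B) = (-5 + B)*s = s*(-5 + B))
C(t) = sqrt(3)
L(Y) = 3 (L(Y) = -6 + 9 = 3)
I(O) = O + sqrt(3)
(L(-5)*I(-11) - 17868) + 22641 = (3*(-11 + sqrt(3)) - 17868) + 22641 = ((-33 + 3*sqrt(3)) - 17868) + 22641 = (-17901 + 3*sqrt(3)) + 22641 = 4740 + 3*sqrt(3)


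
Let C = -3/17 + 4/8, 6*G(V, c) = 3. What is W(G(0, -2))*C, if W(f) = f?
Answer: 11/68 ≈ 0.16176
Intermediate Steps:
G(V, c) = 1/2 (G(V, c) = (1/6)*3 = 1/2)
C = 11/34 (C = -3*1/17 + 4*(1/8) = -3/17 + 1/2 = 11/34 ≈ 0.32353)
W(G(0, -2))*C = (1/2)*(11/34) = 11/68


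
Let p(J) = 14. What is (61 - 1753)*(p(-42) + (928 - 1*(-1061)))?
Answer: -3389076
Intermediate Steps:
(61 - 1753)*(p(-42) + (928 - 1*(-1061))) = (61 - 1753)*(14 + (928 - 1*(-1061))) = -1692*(14 + (928 + 1061)) = -1692*(14 + 1989) = -1692*2003 = -3389076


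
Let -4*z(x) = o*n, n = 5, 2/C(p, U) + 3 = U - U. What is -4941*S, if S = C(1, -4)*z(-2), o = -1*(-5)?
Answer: -41175/2 ≈ -20588.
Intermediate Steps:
C(p, U) = -⅔ (C(p, U) = 2/(-3 + (U - U)) = 2/(-3 + 0) = 2/(-3) = 2*(-⅓) = -⅔)
o = 5
z(x) = -25/4 (z(x) = -5*5/4 = -¼*25 = -25/4)
S = 25/6 (S = -⅔*(-25/4) = 25/6 ≈ 4.1667)
-4941*S = -4941*25/6 = -41175/2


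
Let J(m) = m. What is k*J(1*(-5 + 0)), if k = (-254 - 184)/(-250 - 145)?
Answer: -438/79 ≈ -5.5443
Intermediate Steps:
k = 438/395 (k = -438/(-395) = -438*(-1/395) = 438/395 ≈ 1.1089)
k*J(1*(-5 + 0)) = 438*(1*(-5 + 0))/395 = 438*(1*(-5))/395 = (438/395)*(-5) = -438/79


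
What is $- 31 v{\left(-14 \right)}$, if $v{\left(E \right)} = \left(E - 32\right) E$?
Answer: $-19964$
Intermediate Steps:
$v{\left(E \right)} = E \left(-32 + E\right)$ ($v{\left(E \right)} = \left(E - 32\right) E = \left(-32 + E\right) E = E \left(-32 + E\right)$)
$- 31 v{\left(-14 \right)} = - 31 \left(- 14 \left(-32 - 14\right)\right) = - 31 \left(\left(-14\right) \left(-46\right)\right) = \left(-31\right) 644 = -19964$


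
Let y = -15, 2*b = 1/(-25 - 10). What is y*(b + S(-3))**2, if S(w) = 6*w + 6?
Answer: -2121843/980 ≈ -2165.1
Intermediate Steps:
S(w) = 6 + 6*w
b = -1/70 (b = 1/(2*(-25 - 10)) = (1/2)/(-35) = (1/2)*(-1/35) = -1/70 ≈ -0.014286)
y*(b + S(-3))**2 = -15*(-1/70 + (6 + 6*(-3)))**2 = -15*(-1/70 + (6 - 18))**2 = -15*(-1/70 - 12)**2 = -15*(-841/70)**2 = -15*707281/4900 = -2121843/980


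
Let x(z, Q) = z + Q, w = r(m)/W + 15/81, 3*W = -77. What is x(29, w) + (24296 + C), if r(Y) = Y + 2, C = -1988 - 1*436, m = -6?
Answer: 45532888/2079 ≈ 21901.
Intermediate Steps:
C = -2424 (C = -1988 - 436 = -2424)
r(Y) = 2 + Y
W = -77/3 (W = (⅓)*(-77) = -77/3 ≈ -25.667)
w = 709/2079 (w = (2 - 6)/(-77/3) + 15/81 = -4*(-3/77) + 15*(1/81) = 12/77 + 5/27 = 709/2079 ≈ 0.34103)
x(z, Q) = Q + z
x(29, w) + (24296 + C) = (709/2079 + 29) + (24296 - 2424) = 61000/2079 + 21872 = 45532888/2079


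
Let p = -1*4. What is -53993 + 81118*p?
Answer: -378465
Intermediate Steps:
p = -4
-53993 + 81118*p = -53993 + 81118*(-4) = -53993 - 324472 = -378465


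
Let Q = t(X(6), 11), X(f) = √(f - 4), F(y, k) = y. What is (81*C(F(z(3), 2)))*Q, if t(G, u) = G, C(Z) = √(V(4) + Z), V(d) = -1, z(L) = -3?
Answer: 162*I*√2 ≈ 229.1*I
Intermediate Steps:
X(f) = √(-4 + f)
C(Z) = √(-1 + Z)
Q = √2 (Q = √(-4 + 6) = √2 ≈ 1.4142)
(81*C(F(z(3), 2)))*Q = (81*√(-1 - 3))*√2 = (81*√(-4))*√2 = (81*(2*I))*√2 = (162*I)*√2 = 162*I*√2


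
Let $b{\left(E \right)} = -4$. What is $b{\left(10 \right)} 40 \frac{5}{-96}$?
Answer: $\frac{25}{3} \approx 8.3333$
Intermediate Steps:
$b{\left(10 \right)} 40 \frac{5}{-96} = \left(-4\right) 40 \frac{5}{-96} = - 160 \cdot 5 \left(- \frac{1}{96}\right) = \left(-160\right) \left(- \frac{5}{96}\right) = \frac{25}{3}$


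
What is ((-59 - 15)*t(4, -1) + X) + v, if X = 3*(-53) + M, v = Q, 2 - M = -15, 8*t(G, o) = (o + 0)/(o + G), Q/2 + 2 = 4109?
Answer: 96901/12 ≈ 8075.1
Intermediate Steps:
Q = 8214 (Q = -4 + 2*4109 = -4 + 8218 = 8214)
t(G, o) = o/(8*(G + o)) (t(G, o) = ((o + 0)/(o + G))/8 = (o/(G + o))/8 = o/(8*(G + o)))
M = 17 (M = 2 - 1*(-15) = 2 + 15 = 17)
v = 8214
X = -142 (X = 3*(-53) + 17 = -159 + 17 = -142)
((-59 - 15)*t(4, -1) + X) + v = ((-59 - 15)*((1/8)*(-1)/(4 - 1)) - 142) + 8214 = (-37*(-1)/(4*3) - 142) + 8214 = (-74*(-1/24) - 142) + 8214 = (37/12 - 142) + 8214 = -1667/12 + 8214 = 96901/12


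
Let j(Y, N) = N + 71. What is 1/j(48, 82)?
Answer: 1/153 ≈ 0.0065359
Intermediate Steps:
j(Y, N) = 71 + N
1/j(48, 82) = 1/(71 + 82) = 1/153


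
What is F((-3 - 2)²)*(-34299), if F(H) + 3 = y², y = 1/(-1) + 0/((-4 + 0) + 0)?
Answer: 68598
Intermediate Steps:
y = -1 (y = 1*(-1) + 0/(-4 + 0) = -1 + 0/(-4) = -1 + 0*(-¼) = -1 + 0 = -1)
F(H) = -2 (F(H) = -3 + (-1)² = -3 + 1 = -2)
F((-3 - 2)²)*(-34299) = -2*(-34299) = 68598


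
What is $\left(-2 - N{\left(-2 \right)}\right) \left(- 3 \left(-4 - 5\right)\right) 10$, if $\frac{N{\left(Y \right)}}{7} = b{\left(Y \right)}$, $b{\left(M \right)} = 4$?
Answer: $-8100$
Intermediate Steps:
$N{\left(Y \right)} = 28$ ($N{\left(Y \right)} = 7 \cdot 4 = 28$)
$\left(-2 - N{\left(-2 \right)}\right) \left(- 3 \left(-4 - 5\right)\right) 10 = \left(-2 - 28\right) \left(- 3 \left(-4 - 5\right)\right) 10 = \left(-2 - 28\right) \left(\left(-3\right) \left(-9\right)\right) 10 = \left(-30\right) 27 \cdot 10 = \left(-810\right) 10 = -8100$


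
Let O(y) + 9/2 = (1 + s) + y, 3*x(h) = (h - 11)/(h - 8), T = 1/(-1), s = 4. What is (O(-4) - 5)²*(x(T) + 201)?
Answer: 523957/36 ≈ 14554.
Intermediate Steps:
T = -1
x(h) = (-11 + h)/(3*(-8 + h)) (x(h) = ((h - 11)/(h - 8))/3 = ((-11 + h)/(-8 + h))/3 = (-11 + h)/(3*(-8 + h)))
O(y) = ½ + y (O(y) = -9/2 + ((1 + 4) + y) = -9/2 + (5 + y) = ½ + y)
(O(-4) - 5)²*(x(T) + 201) = ((½ - 4) - 5)²*((-11 - 1)/(3*(-8 - 1)) + 201) = (-7/2 - 5)²*((⅓)*(-12)/(-9) + 201) = (-17/2)²*((⅓)*(-⅑)*(-12) + 201) = 289*(4/9 + 201)/4 = (289/4)*(1813/9) = 523957/36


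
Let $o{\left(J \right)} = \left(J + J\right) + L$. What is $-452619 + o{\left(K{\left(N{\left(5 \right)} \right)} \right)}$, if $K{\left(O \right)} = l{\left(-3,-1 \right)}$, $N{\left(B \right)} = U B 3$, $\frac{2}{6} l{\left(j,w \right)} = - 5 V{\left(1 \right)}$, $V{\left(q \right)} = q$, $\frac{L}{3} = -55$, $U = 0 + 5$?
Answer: $-452814$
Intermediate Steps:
$U = 5$
$L = -165$ ($L = 3 \left(-55\right) = -165$)
$l{\left(j,w \right)} = -15$ ($l{\left(j,w \right)} = 3 \left(\left(-5\right) 1\right) = 3 \left(-5\right) = -15$)
$N{\left(B \right)} = 15 B$ ($N{\left(B \right)} = 5 B 3 = 15 B$)
$K{\left(O \right)} = -15$
$o{\left(J \right)} = -165 + 2 J$ ($o{\left(J \right)} = \left(J + J\right) - 165 = 2 J - 165 = -165 + 2 J$)
$-452619 + o{\left(K{\left(N{\left(5 \right)} \right)} \right)} = -452619 + \left(-165 + 2 \left(-15\right)\right) = -452619 - 195 = -452814$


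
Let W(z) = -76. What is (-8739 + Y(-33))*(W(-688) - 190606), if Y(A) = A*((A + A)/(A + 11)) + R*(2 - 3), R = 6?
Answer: 1686391608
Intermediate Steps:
Y(A) = -6 + 2*A²/(11 + A) (Y(A) = A*((A + A)/(A + 11)) + 6*(2 - 3) = A*((2*A)/(11 + A)) + 6*(-1) = A*(2*A/(11 + A)) - 6 = 2*A²/(11 + A) - 6 = -6 + 2*A²/(11 + A))
(-8739 + Y(-33))*(W(-688) - 190606) = (-8739 + 2*(-33 + (-33)² - 3*(-33))/(11 - 33))*(-76 - 190606) = (-8739 + 2*(-33 + 1089 + 99)/(-22))*(-190682) = (-8739 + 2*(-1/22)*1155)*(-190682) = (-8739 - 105)*(-190682) = -8844*(-190682) = 1686391608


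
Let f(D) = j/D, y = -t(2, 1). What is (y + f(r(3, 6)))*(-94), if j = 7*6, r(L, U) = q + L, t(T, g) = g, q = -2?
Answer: -3854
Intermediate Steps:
r(L, U) = -2 + L
y = -1 (y = -1*1 = -1)
j = 42
f(D) = 42/D
(y + f(r(3, 6)))*(-94) = (-1 + 42/(-2 + 3))*(-94) = (-1 + 42/1)*(-94) = (-1 + 42*1)*(-94) = (-1 + 42)*(-94) = 41*(-94) = -3854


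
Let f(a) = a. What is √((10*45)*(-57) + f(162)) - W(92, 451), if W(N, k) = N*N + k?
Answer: -8915 + 12*I*√177 ≈ -8915.0 + 159.65*I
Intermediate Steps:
W(N, k) = k + N² (W(N, k) = N² + k = k + N²)
√((10*45)*(-57) + f(162)) - W(92, 451) = √((10*45)*(-57) + 162) - (451 + 92²) = √(450*(-57) + 162) - (451 + 8464) = √(-25650 + 162) - 1*8915 = √(-25488) - 8915 = 12*I*√177 - 8915 = -8915 + 12*I*√177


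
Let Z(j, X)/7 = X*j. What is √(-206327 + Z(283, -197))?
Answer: 2*I*√149146 ≈ 772.39*I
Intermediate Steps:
Z(j, X) = 7*X*j (Z(j, X) = 7*(X*j) = 7*X*j)
√(-206327 + Z(283, -197)) = √(-206327 + 7*(-197)*283) = √(-206327 - 390257) = √(-596584) = 2*I*√149146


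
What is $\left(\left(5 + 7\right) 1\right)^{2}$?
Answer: $144$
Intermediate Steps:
$\left(\left(5 + 7\right) 1\right)^{2} = \left(12 \cdot 1\right)^{2} = 12^{2} = 144$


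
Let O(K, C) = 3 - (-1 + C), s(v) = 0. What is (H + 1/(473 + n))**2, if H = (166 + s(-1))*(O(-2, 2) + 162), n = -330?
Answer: 15155705939089/20449 ≈ 7.4115e+8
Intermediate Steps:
O(K, C) = 4 - C (O(K, C) = 3 + (1 - C) = 4 - C)
H = 27224 (H = (166 + 0)*((4 - 1*2) + 162) = 166*((4 - 2) + 162) = 166*(2 + 162) = 166*164 = 27224)
(H + 1/(473 + n))**2 = (27224 + 1/(473 - 330))**2 = (27224 + 1/143)**2 = (3893033/143)**2 = 15155705939089/20449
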